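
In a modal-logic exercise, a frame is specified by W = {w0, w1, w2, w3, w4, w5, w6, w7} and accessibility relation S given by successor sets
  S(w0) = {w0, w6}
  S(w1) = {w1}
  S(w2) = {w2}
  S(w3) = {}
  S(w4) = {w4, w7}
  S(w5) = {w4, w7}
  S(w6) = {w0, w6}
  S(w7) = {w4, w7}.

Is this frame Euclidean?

Euclidean: yes — any two successors of a common world are S-related.

Yes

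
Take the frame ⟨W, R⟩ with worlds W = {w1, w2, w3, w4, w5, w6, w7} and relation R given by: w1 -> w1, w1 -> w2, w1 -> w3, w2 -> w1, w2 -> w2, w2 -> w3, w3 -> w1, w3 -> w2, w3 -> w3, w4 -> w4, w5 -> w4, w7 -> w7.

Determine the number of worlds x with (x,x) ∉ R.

Enumerating: w5, w6.

2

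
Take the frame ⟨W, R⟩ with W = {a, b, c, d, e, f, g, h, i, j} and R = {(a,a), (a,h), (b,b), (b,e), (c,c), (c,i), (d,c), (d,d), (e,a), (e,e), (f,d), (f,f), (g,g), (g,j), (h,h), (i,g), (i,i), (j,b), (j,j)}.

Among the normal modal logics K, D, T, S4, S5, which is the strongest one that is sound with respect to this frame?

T

Serial (axiom D): yes — every world has a successor (e.g. a R a).
Reflexive (axiom T): yes — every world is R-related to itself.
Transitive (axiom 4): no — b R e and e R a, but not b R a.
Euclidean (axiom 5): no — a R h and a R a, but not h R a.
So F validates K, D, T; S4 would additionally require R to be transitive. The strongest is T.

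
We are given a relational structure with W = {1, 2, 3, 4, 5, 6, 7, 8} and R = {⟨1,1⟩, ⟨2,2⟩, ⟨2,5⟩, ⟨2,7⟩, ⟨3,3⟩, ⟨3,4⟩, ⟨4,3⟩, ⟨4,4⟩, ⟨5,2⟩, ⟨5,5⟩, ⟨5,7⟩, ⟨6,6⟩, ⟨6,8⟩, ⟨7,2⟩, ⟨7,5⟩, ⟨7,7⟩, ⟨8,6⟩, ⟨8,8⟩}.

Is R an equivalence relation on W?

Reflexive: yes — every world is R-related to itself.
Symmetric: yes — every pair in R has its reverse in R.
Transitive: yes — every two-step R-path is closed by a direct edge.
So R is an equivalence relation.

Yes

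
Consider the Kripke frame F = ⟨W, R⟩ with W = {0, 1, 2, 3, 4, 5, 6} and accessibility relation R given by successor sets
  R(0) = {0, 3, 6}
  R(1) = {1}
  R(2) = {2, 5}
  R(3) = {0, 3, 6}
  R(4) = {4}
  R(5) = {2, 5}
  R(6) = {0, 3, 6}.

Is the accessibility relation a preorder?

Yes

Reflexive: yes — every world is R-related to itself.
Transitive: yes — every two-step R-path is closed by a direct edge.
So R is a preorder.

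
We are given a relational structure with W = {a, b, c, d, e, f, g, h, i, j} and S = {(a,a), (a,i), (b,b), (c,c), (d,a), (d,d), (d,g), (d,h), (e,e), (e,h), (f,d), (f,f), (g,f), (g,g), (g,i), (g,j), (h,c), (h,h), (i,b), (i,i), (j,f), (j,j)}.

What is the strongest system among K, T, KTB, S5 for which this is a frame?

Reflexive (axiom T): yes — every world is S-related to itself.
Symmetric (axiom B): no — a S i but not i S a.
Euclidean (axiom 5): no — d S a and d S g, but not a S g.
So F validates K, T; KTB would additionally require S to be symmetric. The strongest is T.

T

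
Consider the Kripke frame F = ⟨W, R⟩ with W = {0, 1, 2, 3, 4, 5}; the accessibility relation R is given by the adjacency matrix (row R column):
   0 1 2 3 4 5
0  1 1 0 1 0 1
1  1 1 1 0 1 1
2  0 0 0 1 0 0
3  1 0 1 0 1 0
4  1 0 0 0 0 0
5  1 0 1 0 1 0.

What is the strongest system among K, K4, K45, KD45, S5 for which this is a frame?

Transitive (axiom 4): no — 0 R 1 and 1 R 2, but not 0 R 2.
Euclidean (axiom 5): no — 0 R 1 and 0 R 3, but not 1 R 3.
Serial (axiom D): yes — every world has a successor (e.g. 0 R 0).
Reflexive (axiom T): no — 2 is not related to itself.
So F validates K; K4 would additionally require R to be transitive. The strongest is K.

K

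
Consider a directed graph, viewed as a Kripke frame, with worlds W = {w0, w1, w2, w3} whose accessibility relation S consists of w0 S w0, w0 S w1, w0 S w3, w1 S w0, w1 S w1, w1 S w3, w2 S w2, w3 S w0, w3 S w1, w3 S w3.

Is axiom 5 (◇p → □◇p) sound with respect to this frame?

By correspondence theory, 5 is valid on a frame iff S is Euclidean.
Euclidean: yes — any two successors of a common world are S-related.

Yes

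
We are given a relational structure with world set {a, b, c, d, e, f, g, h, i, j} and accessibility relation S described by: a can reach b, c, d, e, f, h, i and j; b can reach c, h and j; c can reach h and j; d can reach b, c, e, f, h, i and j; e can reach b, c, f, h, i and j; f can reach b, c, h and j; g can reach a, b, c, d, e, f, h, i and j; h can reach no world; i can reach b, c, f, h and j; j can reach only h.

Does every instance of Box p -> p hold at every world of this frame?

Axiom T corresponds to the accessibility relation being reflexive.
Reflexive: no — a is not related to itself.

No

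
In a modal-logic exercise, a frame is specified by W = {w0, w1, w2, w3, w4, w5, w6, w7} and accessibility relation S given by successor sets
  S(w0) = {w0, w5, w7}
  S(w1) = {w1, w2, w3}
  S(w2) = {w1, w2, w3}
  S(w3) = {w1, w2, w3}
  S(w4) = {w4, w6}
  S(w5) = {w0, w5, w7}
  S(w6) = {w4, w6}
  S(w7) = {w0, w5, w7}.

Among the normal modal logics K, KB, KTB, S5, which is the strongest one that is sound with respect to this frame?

Symmetric (axiom B): yes — every pair in S has its reverse in S.
Reflexive (axiom T): yes — every world is S-related to itself.
Euclidean (axiom 5): yes — any two successors of a common world are S-related.
So F validates K, KB, KTB, S5. The strongest is S5.

S5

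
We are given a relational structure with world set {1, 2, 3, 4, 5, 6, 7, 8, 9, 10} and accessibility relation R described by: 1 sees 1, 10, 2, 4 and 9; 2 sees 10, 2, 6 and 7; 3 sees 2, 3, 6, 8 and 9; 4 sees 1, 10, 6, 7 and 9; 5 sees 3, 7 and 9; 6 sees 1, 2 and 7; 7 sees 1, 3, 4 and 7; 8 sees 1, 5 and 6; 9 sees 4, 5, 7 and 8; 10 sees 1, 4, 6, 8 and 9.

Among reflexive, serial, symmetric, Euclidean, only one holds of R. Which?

serial

Reflexive: no — 4 is not related to itself.
Serial: yes — every world has a successor (e.g. 1 R 1).
Symmetric: no — 1 R 2 but not 2 R 1.
Euclidean: no — 1 R 10 and 1 R 2, but not 10 R 2.
Only serial holds.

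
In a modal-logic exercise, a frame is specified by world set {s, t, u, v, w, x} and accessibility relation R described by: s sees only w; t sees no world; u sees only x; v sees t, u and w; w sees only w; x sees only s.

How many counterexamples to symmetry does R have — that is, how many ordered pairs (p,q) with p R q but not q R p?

Enumerating: (s,w), (u,x), (v,t), (v,u), (v,w), (x,s).

6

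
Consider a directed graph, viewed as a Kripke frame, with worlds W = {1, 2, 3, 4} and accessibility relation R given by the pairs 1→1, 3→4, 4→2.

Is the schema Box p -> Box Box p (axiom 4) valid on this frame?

No

By correspondence theory, 4 is valid on a frame iff R is transitive.
Transitive: no — 3 R 4 and 4 R 2, but not 3 R 2.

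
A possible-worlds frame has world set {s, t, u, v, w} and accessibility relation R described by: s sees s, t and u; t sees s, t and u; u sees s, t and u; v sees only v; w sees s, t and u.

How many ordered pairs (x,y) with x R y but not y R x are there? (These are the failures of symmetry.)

3

Enumerating: (w,s), (w,t), (w,u).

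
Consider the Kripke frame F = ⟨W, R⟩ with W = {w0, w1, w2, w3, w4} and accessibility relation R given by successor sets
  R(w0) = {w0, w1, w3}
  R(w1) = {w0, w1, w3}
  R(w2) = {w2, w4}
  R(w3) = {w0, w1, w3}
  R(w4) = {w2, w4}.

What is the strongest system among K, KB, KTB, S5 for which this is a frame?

Symmetric (axiom B): yes — every pair in R has its reverse in R.
Reflexive (axiom T): yes — every world is R-related to itself.
Euclidean (axiom 5): yes — any two successors of a common world are R-related.
So F validates K, KB, KTB, S5. The strongest is S5.

S5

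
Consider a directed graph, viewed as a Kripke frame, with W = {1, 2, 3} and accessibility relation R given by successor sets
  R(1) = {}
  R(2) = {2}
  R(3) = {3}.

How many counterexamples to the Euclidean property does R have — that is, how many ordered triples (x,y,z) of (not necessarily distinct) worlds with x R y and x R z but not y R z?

0

R is Euclidean; there are no such tuples.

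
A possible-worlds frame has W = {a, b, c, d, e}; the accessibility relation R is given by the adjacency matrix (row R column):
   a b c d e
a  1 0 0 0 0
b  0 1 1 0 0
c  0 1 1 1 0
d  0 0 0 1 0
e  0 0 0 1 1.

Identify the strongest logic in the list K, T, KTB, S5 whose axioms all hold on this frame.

T

Reflexive (axiom T): yes — every world is R-related to itself.
Symmetric (axiom B): no — c R d but not d R c.
Euclidean (axiom 5): no — c R b and c R d, but not b R d.
So F validates K, T; KTB would additionally require R to be symmetric. The strongest is T.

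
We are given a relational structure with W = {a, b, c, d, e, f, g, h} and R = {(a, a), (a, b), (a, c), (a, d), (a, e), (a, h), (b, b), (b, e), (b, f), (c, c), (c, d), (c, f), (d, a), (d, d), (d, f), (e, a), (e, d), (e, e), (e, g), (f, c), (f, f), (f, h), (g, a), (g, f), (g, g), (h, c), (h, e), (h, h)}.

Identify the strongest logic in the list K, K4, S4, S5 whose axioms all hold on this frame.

Transitive (axiom 4): no — a R b and b R f, but not a R f.
Reflexive (axiom T): yes — every world is R-related to itself.
Euclidean (axiom 5): no — a R b and a R c, but not b R c.
So F validates K; K4 would additionally require R to be transitive. The strongest is K.

K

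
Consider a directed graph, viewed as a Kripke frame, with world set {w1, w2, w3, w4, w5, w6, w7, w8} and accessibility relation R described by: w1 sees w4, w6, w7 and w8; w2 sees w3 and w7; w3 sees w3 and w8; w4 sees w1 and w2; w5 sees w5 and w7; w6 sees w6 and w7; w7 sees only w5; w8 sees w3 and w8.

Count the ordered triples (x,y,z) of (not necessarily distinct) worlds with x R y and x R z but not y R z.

Enumerating: (w1,w4,w4), (w1,w4,w6), (w1,w4,w7), (w1,w4,w8), (w1,w6,w4), (w1,w6,w8), (w1,w7,w4), (w1,w7,w6), (w1,w7,w7), (w1,w7,w8), (w1,w8,w4), (w1,w8,w6), … and 11 more.
Total: 23.

23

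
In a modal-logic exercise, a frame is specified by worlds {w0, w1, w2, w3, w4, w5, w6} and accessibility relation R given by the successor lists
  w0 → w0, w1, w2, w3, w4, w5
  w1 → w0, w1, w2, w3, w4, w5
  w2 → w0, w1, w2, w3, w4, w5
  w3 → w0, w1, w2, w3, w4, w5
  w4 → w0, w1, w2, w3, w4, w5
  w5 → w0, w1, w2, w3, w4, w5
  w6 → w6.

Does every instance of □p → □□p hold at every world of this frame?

By correspondence theory, 4 is valid on a frame iff R is transitive.
Transitive: yes — every two-step R-path is closed by a direct edge.

Yes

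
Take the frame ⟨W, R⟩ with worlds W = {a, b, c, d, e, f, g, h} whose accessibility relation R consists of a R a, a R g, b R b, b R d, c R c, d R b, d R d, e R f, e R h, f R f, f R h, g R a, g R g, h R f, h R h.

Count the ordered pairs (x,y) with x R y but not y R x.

Enumerating: (e,f), (e,h).

2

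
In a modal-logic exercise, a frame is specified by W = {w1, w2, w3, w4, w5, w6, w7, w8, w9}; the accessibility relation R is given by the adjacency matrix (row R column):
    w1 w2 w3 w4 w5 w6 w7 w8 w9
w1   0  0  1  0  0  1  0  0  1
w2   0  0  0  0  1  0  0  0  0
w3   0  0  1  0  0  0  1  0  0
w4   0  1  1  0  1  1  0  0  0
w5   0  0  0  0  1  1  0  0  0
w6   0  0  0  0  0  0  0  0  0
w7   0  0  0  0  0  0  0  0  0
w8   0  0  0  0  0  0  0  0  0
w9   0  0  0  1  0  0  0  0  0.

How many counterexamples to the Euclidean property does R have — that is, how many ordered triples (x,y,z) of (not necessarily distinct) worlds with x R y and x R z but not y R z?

Enumerating: (w1,w3,w6), (w1,w3,w9), (w1,w6,w3), (w1,w6,w6), (w1,w6,w9), (w1,w9,w3), (w1,w9,w6), (w1,w9,w9), (w3,w7,w3), (w3,w7,w7), (w4,w2,w2), (w4,w2,w3), … and 13 more.
Total: 25.

25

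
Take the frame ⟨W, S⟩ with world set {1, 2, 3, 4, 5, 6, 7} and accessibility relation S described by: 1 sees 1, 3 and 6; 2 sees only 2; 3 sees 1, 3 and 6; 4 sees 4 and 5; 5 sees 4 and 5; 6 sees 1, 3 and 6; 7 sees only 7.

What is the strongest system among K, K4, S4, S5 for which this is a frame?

S5

Transitive (axiom 4): yes — every two-step S-path is closed by a direct edge.
Reflexive (axiom T): yes — every world is S-related to itself.
Euclidean (axiom 5): yes — any two successors of a common world are S-related.
So F validates K, K4, S4, S5. The strongest is S5.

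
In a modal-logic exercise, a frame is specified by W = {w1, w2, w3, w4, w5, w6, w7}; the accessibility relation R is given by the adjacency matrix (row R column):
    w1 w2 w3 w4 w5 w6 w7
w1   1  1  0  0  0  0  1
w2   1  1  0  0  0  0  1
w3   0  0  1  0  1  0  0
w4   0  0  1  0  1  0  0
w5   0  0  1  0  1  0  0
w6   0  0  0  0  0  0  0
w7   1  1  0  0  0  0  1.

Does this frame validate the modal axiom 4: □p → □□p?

Yes

Axiom 4 corresponds to the accessibility relation being transitive.
Transitive: yes — every two-step R-path is closed by a direct edge.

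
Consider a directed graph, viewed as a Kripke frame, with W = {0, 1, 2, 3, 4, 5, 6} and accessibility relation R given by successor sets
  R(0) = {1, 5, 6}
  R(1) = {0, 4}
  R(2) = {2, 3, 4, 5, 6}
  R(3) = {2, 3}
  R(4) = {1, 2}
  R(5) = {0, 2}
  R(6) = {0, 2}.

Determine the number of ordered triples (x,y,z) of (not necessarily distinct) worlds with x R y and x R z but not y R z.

Enumerating: (0,1,1), (0,1,5), (0,1,6), (0,5,1), (0,5,5), (0,5,6), (0,6,1), (0,6,5), (0,6,6), (1,0,0), (1,0,4), (1,4,0), … and 25 more.
Total: 37.

37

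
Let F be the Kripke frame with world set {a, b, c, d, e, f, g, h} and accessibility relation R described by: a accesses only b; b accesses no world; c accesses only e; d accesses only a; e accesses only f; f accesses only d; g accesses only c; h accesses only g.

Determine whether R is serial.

Serial: no — b has no R-successor.

No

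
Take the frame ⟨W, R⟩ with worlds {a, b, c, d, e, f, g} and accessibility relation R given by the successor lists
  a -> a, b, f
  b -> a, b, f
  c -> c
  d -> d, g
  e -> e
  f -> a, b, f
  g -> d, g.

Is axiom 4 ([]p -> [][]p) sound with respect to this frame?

By correspondence theory, 4 is valid on a frame iff R is transitive.
Transitive: yes — every two-step R-path is closed by a direct edge.

Yes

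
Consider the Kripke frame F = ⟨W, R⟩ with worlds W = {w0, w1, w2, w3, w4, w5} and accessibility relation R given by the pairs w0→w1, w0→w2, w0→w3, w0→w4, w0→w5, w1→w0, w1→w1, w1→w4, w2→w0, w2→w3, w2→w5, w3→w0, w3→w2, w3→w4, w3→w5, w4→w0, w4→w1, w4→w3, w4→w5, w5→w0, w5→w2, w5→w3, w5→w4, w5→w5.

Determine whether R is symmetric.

Yes

Symmetric: yes — every pair in R has its reverse in R.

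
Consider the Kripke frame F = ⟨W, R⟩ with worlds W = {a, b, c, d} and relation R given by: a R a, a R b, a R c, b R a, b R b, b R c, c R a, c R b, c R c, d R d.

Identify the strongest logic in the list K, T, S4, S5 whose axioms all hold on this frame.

Reflexive (axiom T): yes — every world is R-related to itself.
Transitive (axiom 4): yes — every two-step R-path is closed by a direct edge.
Euclidean (axiom 5): yes — any two successors of a common world are R-related.
So F validates K, T, S4, S5. The strongest is S5.

S5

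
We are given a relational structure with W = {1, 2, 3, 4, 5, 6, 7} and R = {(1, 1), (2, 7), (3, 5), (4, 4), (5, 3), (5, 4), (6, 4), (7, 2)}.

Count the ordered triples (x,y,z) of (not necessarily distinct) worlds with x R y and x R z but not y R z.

Enumerating: (2,7,7), (3,5,5), (5,3,3), (5,3,4), (5,4,3), (7,2,2).

6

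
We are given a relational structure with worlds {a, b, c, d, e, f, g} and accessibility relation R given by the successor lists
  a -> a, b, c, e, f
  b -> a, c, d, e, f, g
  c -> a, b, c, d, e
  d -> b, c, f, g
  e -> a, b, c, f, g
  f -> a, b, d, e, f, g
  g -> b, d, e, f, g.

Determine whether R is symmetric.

Yes

Symmetric: yes — every pair in R has its reverse in R.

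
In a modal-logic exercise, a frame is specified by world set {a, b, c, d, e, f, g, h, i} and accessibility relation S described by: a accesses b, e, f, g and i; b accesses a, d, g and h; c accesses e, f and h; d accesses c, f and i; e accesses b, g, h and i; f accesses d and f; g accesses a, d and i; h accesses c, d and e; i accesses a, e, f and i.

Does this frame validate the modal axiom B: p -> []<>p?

No

Axiom B corresponds to the accessibility relation being symmetric.
Symmetric: no — a S e but not e S a.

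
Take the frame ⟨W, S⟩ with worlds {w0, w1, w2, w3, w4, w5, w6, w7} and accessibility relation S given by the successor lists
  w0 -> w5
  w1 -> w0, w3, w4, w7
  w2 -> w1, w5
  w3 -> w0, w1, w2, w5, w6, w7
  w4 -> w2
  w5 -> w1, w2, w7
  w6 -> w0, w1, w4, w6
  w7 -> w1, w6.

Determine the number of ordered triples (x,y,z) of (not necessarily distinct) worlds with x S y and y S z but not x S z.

Enumerating: (w0,w5,w1), (w0,w5,w2), (w0,w5,w7), (w1,w0,w5), (w1,w3,w1), (w1,w3,w2), (w1,w3,w5), (w1,w3,w6), (w1,w4,w2), (w1,w7,w1), (w1,w7,w6), (w2,w1,w0), … and 25 more.
Total: 37.

37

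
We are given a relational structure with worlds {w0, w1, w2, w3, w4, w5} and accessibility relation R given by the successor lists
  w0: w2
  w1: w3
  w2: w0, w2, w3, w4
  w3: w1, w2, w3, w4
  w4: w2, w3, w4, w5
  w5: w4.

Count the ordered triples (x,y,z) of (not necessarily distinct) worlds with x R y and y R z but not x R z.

15

Enumerating: (w0,w2,w0), (w0,w2,w3), (w0,w2,w4), (w1,w3,w1), (w1,w3,w2), (w1,w3,w4), (w2,w3,w1), (w2,w4,w5), (w3,w2,w0), (w3,w4,w5), (w4,w2,w0), (w4,w3,w1), (w5,w4,w2), (w5,w4,w3), (w5,w4,w5).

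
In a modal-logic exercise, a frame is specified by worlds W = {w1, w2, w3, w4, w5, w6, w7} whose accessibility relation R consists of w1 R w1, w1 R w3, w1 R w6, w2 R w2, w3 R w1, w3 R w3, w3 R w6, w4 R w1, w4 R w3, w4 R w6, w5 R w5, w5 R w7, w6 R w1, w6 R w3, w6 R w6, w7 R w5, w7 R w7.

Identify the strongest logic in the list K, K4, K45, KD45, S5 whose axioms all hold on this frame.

KD45

Transitive (axiom 4): yes — every two-step R-path is closed by a direct edge.
Euclidean (axiom 5): yes — any two successors of a common world are R-related.
Serial (axiom D): yes — every world has a successor (e.g. w1 R w1).
Reflexive (axiom T): no — w4 is not related to itself.
So F validates K, K4, K45, KD45; S5 would additionally require R to be reflexive. The strongest is KD45.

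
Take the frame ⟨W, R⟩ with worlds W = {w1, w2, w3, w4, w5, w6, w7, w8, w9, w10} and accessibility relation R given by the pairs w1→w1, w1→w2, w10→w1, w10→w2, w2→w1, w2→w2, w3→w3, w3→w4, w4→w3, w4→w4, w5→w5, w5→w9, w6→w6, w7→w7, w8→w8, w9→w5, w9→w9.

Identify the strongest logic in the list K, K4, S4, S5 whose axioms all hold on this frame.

Transitive (axiom 4): yes — every two-step R-path is closed by a direct edge.
Reflexive (axiom T): no — w10 is not related to itself.
Euclidean (axiom 5): yes — any two successors of a common world are R-related.
So F validates K, K4; S4 would additionally require R to be reflexive. The strongest is K4.

K4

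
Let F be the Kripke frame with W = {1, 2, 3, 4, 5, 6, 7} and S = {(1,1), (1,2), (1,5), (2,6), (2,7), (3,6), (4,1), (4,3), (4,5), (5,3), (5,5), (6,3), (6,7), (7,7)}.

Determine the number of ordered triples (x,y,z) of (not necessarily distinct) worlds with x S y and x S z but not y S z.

Enumerating: (1,2,1), (1,2,2), (1,2,5), (1,5,1), (1,5,2), (2,6,6), (2,7,6), (3,6,6), (4,1,3), (4,3,1), (4,3,3), (4,3,5), (4,5,1), (5,3,3), (5,3,5), (6,3,3), (6,3,7), (6,7,3).

18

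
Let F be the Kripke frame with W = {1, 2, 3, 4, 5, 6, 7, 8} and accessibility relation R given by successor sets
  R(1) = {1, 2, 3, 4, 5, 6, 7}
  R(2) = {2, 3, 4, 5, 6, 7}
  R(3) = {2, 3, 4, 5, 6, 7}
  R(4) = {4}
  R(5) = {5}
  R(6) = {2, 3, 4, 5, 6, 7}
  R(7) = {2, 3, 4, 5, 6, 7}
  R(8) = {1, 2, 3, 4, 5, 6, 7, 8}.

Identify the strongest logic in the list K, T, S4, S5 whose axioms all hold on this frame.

Reflexive (axiom T): yes — every world is R-related to itself.
Transitive (axiom 4): yes — every two-step R-path is closed by a direct edge.
Euclidean (axiom 5): no — 1 R 4 and 1 R 2, but not 4 R 2.
So F validates K, T, S4; S5 would additionally require R to be Euclidean. The strongest is S4.

S4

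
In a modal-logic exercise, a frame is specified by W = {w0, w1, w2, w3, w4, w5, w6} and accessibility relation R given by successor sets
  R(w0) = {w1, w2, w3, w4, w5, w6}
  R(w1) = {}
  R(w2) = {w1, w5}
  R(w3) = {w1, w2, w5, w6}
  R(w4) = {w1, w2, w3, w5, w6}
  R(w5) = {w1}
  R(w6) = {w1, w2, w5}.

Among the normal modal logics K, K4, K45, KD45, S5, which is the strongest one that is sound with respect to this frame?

Transitive (axiom 4): yes — every two-step R-path is closed by a direct edge.
Euclidean (axiom 5): no — w0 R w1 and w0 R w2, but not w1 R w2.
Serial (axiom D): no — w1 has no R-successor.
Reflexive (axiom T): no — w0 is not related to itself.
So F validates K, K4; K45 would additionally require R to be Euclidean. The strongest is K4.

K4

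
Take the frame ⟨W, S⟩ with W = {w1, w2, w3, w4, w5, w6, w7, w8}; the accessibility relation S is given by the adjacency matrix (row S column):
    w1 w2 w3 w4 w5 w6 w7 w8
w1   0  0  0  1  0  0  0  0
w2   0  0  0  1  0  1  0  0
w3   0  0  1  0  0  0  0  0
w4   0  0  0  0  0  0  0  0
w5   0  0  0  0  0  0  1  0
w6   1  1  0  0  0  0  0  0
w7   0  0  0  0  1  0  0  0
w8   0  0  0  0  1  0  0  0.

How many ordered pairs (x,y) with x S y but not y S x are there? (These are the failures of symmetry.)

Enumerating: (w1,w4), (w2,w4), (w6,w1), (w8,w5).

4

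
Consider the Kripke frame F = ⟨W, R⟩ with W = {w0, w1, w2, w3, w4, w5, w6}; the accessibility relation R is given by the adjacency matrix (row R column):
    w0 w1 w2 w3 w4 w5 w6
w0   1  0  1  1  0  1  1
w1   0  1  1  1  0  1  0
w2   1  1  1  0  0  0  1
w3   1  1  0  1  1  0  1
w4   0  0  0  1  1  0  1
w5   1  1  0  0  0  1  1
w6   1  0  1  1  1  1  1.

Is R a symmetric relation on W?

Yes

Symmetric: yes — every pair in R has its reverse in R.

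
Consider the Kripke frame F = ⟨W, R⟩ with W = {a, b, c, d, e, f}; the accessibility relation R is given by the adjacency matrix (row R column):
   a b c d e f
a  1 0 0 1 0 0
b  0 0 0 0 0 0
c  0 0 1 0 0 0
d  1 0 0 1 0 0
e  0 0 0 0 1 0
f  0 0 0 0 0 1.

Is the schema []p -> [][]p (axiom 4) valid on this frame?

Axiom 4 corresponds to the accessibility relation being transitive.
Transitive: yes — every two-step R-path is closed by a direct edge.

Yes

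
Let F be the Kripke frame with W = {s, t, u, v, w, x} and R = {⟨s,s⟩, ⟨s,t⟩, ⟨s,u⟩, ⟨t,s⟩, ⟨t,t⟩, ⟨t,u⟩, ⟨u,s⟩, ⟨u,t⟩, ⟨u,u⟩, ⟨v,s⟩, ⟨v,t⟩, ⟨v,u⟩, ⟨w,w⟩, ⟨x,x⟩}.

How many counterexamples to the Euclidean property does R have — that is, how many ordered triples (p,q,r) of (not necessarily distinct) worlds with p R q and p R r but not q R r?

R is Euclidean; there are no such tuples.

0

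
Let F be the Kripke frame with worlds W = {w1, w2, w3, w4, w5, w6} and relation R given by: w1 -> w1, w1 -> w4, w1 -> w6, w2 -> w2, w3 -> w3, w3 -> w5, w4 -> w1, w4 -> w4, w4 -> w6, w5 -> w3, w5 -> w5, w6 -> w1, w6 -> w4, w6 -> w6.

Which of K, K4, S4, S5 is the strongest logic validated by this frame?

Transitive (axiom 4): yes — every two-step R-path is closed by a direct edge.
Reflexive (axiom T): yes — every world is R-related to itself.
Euclidean (axiom 5): yes — any two successors of a common world are R-related.
So F validates K, K4, S4, S5. The strongest is S5.

S5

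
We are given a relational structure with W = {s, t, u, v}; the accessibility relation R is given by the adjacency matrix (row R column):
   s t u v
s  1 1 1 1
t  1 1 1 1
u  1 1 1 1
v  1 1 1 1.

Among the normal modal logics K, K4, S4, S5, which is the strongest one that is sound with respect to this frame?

Transitive (axiom 4): yes — every two-step R-path is closed by a direct edge.
Reflexive (axiom T): yes — every world is R-related to itself.
Euclidean (axiom 5): yes — any two successors of a common world are R-related.
So F validates K, K4, S4, S5. The strongest is S5.

S5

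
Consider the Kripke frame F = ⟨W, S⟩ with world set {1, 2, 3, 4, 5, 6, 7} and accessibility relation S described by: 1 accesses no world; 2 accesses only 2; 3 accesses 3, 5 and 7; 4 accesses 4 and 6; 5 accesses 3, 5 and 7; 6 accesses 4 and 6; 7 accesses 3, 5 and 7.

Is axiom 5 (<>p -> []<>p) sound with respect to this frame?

Yes

Axiom 5 corresponds to the accessibility relation being Euclidean.
Euclidean: yes — any two successors of a common world are S-related.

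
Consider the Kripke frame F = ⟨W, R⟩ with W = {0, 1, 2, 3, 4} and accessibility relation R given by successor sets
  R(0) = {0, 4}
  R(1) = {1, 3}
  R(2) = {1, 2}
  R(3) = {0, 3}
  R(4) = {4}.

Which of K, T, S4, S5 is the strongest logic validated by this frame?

T

Reflexive (axiom T): yes — every world is R-related to itself.
Transitive (axiom 4): no — 1 R 3 and 3 R 0, but not 1 R 0.
Euclidean (axiom 5): no — 0 R 4 and 0 R 0, but not 4 R 0.
So F validates K, T; S4 would additionally require R to be transitive. The strongest is T.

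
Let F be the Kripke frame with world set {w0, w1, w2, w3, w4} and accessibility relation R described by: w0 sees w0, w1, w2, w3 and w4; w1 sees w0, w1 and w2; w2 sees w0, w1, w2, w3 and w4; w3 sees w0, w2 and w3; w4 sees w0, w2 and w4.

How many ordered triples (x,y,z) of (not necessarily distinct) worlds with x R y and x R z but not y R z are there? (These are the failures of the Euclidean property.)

Enumerating: (w0,w1,w3), (w0,w1,w4), (w0,w3,w1), (w0,w3,w4), (w0,w4,w1), (w0,w4,w3), (w2,w1,w3), (w2,w1,w4), (w2,w3,w1), (w2,w3,w4), (w2,w4,w1), (w2,w4,w3).

12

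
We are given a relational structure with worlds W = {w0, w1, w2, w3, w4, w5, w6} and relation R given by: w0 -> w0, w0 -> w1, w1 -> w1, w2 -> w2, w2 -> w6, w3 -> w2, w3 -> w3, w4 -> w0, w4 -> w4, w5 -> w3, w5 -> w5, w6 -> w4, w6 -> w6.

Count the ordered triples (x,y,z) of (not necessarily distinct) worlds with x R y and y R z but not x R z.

5

Enumerating: (w2,w6,w4), (w3,w2,w6), (w4,w0,w1), (w5,w3,w2), (w6,w4,w0).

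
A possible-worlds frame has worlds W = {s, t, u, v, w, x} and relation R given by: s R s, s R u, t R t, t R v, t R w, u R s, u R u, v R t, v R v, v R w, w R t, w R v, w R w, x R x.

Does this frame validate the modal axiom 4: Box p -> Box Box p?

By correspondence theory, 4 is valid on a frame iff R is transitive.
Transitive: yes — every two-step R-path is closed by a direct edge.

Yes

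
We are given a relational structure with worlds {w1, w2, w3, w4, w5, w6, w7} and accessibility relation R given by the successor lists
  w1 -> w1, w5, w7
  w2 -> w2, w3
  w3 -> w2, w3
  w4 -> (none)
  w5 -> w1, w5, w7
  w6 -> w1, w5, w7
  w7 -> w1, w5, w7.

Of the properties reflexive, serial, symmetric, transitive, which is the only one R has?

Reflexive: no — w4 is not related to itself.
Serial: no — w4 has no R-successor.
Symmetric: no — w6 R w1 but not w1 R w6.
Transitive: yes — every two-step R-path is closed by a direct edge.
Only transitive holds.

transitive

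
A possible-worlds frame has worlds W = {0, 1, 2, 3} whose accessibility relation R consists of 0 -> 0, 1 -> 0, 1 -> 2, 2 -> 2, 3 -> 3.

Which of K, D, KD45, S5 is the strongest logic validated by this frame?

Serial (axiom D): yes — every world has a successor (e.g. 0 R 0).
Euclidean (axiom 5): no — 1 R 0 and 1 R 2, but not 0 R 2.
Transitive (axiom 4): yes — every two-step R-path is closed by a direct edge.
Reflexive (axiom T): no — 1 is not related to itself.
So F validates K, D; KD45 would additionally require R to be Euclidean. The strongest is D.

D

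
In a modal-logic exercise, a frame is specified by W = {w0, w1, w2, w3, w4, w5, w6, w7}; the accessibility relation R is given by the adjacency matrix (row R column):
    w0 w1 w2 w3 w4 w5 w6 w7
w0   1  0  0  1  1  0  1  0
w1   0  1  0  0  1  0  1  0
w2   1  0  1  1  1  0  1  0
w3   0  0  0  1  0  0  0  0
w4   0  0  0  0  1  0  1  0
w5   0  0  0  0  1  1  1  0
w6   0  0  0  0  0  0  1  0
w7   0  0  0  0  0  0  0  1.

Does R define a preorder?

Reflexive: yes — every world is R-related to itself.
Transitive: yes — every two-step R-path is closed by a direct edge.
So R is a preorder.

Yes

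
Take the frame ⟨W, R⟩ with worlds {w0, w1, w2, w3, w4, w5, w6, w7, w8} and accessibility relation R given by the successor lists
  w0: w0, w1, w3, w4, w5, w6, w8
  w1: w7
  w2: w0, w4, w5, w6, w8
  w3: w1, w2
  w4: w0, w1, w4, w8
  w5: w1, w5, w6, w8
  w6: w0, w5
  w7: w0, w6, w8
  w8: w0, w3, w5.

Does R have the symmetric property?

Symmetric: no — w0 R w1 but not w1 R w0.

No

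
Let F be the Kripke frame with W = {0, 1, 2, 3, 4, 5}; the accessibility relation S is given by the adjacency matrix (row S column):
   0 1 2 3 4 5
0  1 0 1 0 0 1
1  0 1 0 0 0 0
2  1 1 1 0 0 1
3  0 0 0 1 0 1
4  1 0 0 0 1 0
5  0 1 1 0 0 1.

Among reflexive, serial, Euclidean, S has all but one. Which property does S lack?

Euclidean

Reflexive: yes — every world is S-related to itself.
Serial: yes — every world has a successor (e.g. 0 S 0).
Euclidean: no — 2 S 0 and 2 S 1, but not 0 S 1.
Only Euclidean fails.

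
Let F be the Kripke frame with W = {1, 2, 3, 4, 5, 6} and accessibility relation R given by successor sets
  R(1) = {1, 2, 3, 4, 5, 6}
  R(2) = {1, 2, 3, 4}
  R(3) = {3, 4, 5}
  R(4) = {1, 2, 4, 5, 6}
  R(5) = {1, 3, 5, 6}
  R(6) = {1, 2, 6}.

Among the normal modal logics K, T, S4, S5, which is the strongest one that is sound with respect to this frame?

Reflexive (axiom T): yes — every world is R-related to itself.
Transitive (axiom 4): no — 2 R 1 and 1 R 5, but not 2 R 5.
Euclidean (axiom 5): no — 1 R 2 and 1 R 5, but not 2 R 5.
So F validates K, T; S4 would additionally require R to be transitive. The strongest is T.

T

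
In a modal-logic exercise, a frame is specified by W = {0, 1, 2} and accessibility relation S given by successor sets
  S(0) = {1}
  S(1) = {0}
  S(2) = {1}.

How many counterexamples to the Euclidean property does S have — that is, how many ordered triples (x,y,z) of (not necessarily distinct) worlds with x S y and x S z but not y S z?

Enumerating: (0,1,1), (1,0,0), (2,1,1).

3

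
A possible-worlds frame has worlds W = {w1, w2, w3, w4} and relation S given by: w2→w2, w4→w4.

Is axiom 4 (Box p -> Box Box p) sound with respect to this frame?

Yes

The schema 4 characterises exactly the transitive frames.
Transitive: yes — every two-step S-path is closed by a direct edge.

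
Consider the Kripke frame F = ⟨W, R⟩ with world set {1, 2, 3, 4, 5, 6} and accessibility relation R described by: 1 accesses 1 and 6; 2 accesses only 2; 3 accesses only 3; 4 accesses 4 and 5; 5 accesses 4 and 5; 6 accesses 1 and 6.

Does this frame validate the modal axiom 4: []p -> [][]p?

Yes

Axiom 4 corresponds to the accessibility relation being transitive.
Transitive: yes — every two-step R-path is closed by a direct edge.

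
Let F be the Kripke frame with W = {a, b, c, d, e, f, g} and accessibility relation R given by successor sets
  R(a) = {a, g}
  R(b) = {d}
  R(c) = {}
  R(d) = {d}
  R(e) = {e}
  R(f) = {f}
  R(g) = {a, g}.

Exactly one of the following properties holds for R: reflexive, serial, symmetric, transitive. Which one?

Reflexive: no — b is not related to itself.
Serial: no — c has no R-successor.
Symmetric: no — b R d but not d R b.
Transitive: yes — every two-step R-path is closed by a direct edge.
Only transitive holds.

transitive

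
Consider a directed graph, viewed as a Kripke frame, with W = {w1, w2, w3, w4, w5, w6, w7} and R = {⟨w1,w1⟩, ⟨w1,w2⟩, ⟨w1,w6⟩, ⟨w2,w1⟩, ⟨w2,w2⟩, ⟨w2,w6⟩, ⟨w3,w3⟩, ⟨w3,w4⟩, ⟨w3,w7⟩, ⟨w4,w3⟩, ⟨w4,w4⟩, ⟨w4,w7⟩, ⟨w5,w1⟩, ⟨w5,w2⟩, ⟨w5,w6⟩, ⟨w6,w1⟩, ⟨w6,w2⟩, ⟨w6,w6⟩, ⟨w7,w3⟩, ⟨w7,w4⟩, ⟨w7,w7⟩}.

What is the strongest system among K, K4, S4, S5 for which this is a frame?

K4

Transitive (axiom 4): yes — every two-step R-path is closed by a direct edge.
Reflexive (axiom T): no — w5 is not related to itself.
Euclidean (axiom 5): yes — any two successors of a common world are R-related.
So F validates K, K4; S4 would additionally require R to be reflexive. The strongest is K4.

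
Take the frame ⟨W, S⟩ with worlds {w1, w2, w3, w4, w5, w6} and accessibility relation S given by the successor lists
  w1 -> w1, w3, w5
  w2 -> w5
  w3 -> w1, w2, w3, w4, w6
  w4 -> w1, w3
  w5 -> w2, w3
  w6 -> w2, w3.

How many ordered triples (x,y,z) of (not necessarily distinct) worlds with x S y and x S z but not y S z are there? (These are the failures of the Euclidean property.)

22

Enumerating: (w1,w3,w5), (w1,w5,w1), (w1,w5,w5), (w2,w5,w5), (w3,w1,w2), (w3,w1,w4), (w3,w1,w6), (w3,w2,w1), (w3,w2,w2), (w3,w2,w3), (w3,w2,w4), (w3,w2,w6), … and 10 more.
Total: 22.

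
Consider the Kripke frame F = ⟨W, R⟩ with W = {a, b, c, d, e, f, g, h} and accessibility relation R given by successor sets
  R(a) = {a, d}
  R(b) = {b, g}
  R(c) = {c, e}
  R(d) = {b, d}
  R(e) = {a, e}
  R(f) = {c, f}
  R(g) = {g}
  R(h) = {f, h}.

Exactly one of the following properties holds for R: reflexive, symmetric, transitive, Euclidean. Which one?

Reflexive: yes — every world is R-related to itself.
Symmetric: no — a R d but not d R a.
Transitive: no — a R d and d R b, but not a R b.
Euclidean: no — a R d and a R a, but not d R a.
Only reflexive holds.

reflexive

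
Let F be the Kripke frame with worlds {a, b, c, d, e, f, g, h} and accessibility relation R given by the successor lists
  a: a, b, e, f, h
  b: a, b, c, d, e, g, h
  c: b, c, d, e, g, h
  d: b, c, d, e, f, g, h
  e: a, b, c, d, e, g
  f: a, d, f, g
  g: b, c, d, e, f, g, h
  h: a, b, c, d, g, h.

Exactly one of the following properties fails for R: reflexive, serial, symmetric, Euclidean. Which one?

Euclidean

Reflexive: yes — every world is R-related to itself.
Serial: yes — every world has a successor (e.g. a R a).
Symmetric: yes — every pair in R has its reverse in R.
Euclidean: no — a R b and a R f, but not b R f.
Only Euclidean fails.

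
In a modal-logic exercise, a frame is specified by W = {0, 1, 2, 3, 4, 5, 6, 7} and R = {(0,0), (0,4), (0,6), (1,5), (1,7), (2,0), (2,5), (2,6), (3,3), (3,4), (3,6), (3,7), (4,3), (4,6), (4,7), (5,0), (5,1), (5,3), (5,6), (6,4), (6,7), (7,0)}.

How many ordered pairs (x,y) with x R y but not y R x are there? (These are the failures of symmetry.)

Enumerating: (0,4), (0,6), (1,7), (2,0), (2,5), (2,6), (3,6), (3,7), (4,7), (5,0), (5,3), (5,6), (6,7), (7,0).

14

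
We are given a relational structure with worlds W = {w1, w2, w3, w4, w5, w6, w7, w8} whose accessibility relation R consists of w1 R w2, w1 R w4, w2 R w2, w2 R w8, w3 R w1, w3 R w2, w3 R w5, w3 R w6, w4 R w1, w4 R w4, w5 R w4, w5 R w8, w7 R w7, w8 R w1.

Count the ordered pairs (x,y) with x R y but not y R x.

Enumerating: (w1,w2), (w2,w8), (w3,w1), (w3,w2), (w3,w5), (w3,w6), (w5,w4), (w5,w8), (w8,w1).

9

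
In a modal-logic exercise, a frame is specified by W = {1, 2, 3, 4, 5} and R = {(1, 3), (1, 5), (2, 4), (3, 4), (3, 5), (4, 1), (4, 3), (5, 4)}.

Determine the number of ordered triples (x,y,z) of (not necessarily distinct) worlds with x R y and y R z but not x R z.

Enumerating: (1,3,4), (1,5,4), (2,4,1), (2,4,3), (3,4,1), (3,4,3), (4,1,5), (4,3,4), (4,3,5), (5,4,1), (5,4,3).

11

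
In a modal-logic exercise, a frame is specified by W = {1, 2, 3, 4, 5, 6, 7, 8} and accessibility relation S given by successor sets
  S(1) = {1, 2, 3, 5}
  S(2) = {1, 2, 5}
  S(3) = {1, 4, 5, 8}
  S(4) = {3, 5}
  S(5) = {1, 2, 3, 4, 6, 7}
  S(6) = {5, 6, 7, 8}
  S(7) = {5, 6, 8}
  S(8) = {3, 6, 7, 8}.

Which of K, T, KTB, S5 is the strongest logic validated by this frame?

Reflexive (axiom T): no — 3 is not related to itself.
Symmetric (axiom B): yes — every pair in S has its reverse in S.
Euclidean (axiom 5): no — 1 S 2 and 1 S 3, but not 2 S 3.
So F validates K; T would additionally require S to be reflexive. The strongest is K.

K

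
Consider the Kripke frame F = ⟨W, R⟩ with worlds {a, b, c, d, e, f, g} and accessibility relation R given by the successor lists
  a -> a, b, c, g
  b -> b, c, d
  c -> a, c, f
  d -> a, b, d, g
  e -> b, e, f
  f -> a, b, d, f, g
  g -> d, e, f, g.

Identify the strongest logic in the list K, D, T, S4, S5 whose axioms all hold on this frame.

T

Serial (axiom D): yes — every world has a successor (e.g. a R a).
Reflexive (axiom T): yes — every world is R-related to itself.
Transitive (axiom 4): no — a R b and b R d, but not a R d.
Euclidean (axiom 5): no — a R b and a R g, but not b R g.
So F validates K, D, T; S4 would additionally require R to be transitive. The strongest is T.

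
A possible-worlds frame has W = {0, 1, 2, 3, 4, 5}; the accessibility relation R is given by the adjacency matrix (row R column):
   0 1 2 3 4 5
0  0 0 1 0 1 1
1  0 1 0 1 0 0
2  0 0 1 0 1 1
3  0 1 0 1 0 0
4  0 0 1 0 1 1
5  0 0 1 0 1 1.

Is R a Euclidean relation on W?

Yes

Euclidean: yes — any two successors of a common world are R-related.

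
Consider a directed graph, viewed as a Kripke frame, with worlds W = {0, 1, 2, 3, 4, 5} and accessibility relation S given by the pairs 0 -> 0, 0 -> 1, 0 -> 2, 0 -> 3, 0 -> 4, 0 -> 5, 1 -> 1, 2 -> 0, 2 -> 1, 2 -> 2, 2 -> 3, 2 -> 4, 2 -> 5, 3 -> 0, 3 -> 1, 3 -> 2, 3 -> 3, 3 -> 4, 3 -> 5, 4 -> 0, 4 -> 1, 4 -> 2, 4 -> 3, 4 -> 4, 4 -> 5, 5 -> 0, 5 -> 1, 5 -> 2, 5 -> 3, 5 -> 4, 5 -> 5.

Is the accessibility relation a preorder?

Yes

Reflexive: yes — every world is S-related to itself.
Transitive: yes — every two-step S-path is closed by a direct edge.
So S is a preorder.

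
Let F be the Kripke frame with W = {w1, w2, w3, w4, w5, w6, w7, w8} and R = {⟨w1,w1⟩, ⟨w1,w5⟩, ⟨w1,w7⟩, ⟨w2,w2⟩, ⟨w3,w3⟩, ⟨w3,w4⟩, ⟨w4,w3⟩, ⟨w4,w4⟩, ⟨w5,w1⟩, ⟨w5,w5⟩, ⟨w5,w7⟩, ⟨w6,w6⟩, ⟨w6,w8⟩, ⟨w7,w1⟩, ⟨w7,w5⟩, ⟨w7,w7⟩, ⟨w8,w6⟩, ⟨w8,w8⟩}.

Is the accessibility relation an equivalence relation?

Yes

Reflexive: yes — every world is R-related to itself.
Symmetric: yes — every pair in R has its reverse in R.
Transitive: yes — every two-step R-path is closed by a direct edge.
So R is an equivalence relation.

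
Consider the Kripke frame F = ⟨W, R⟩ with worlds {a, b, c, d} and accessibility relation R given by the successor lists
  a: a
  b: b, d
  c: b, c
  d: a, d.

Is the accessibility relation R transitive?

No

Transitive: no — b R d and d R a, but not b R a.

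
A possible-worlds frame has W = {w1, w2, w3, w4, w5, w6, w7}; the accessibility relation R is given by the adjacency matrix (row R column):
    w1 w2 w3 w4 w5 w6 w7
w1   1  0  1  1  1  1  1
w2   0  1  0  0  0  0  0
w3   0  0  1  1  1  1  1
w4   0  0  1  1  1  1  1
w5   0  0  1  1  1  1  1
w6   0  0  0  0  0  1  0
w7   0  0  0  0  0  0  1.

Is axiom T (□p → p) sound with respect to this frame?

By correspondence theory, T is valid on a frame iff R is reflexive.
Reflexive: yes — every world is R-related to itself.

Yes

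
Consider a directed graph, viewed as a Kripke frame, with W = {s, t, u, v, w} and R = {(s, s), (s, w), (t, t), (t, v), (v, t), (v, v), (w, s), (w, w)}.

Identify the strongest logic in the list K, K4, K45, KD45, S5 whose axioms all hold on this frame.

K45

Transitive (axiom 4): yes — every two-step R-path is closed by a direct edge.
Euclidean (axiom 5): yes — any two successors of a common world are R-related.
Serial (axiom D): no — u has no R-successor.
Reflexive (axiom T): no — u is not related to itself.
So F validates K, K4, K45; KD45 would additionally require R to be serial. The strongest is K45.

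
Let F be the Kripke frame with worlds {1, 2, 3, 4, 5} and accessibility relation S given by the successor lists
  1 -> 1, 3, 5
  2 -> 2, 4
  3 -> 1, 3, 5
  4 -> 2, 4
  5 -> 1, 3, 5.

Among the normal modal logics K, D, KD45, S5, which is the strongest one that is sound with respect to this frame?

S5

Serial (axiom D): yes — every world has a successor (e.g. 1 S 1).
Euclidean (axiom 5): yes — any two successors of a common world are S-related.
Transitive (axiom 4): yes — every two-step S-path is closed by a direct edge.
Reflexive (axiom T): yes — every world is S-related to itself.
So F validates K, D, KD45, S5. The strongest is S5.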